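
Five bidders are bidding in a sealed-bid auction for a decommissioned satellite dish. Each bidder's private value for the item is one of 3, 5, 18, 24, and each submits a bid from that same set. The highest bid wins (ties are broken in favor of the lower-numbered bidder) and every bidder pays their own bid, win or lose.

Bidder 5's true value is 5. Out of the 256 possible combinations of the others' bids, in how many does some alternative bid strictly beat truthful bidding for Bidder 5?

255

Others bid (3, 3, 3, 5): truth gives -5; bid 3 gives -3 > -5. Violating.
Others bid (3, 3, 3, 18): truth gives -5; bid 3 gives -3 > -5. Violating.
Others bid (3, 3, 3, 24): truth gives -5; bid 3 gives -3 > -5. Violating.
Others bid (3, 3, 5, 3): truth gives -5; bid 3 gives -3 > -5. Violating.
Others bid (3, 3, 3, 3): truth gives 0; no alternative beats it.
(Checking all 256 profiles: 255 have a profitable deviation, 1 does not.)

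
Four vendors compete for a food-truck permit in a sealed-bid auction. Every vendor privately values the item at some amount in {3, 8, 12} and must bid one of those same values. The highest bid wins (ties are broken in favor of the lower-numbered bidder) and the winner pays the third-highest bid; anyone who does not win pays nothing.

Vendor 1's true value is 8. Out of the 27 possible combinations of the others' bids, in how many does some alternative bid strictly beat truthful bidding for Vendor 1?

Others bid (3, 3, 12): truth gives 0; bid 12 gives 5 > 0. Violating.
Others bid (3, 12, 3): truth gives 0; bid 12 gives 5 > 0. Violating.
Others bid (12, 3, 3): truth gives 0; bid 12 gives 5 > 0. Violating.
Others bid (3, 3, 3): truth gives 5; no alternative beats it.
Others bid (3, 3, 8): truth gives 5; no alternative beats it.
(Checking all 27 profiles: 3 have a profitable deviation, 24 do not.)

3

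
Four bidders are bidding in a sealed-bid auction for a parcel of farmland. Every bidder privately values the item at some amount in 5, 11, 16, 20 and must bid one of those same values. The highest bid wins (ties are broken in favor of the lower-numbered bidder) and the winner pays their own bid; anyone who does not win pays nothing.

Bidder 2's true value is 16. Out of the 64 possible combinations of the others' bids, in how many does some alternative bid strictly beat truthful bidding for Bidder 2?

4

Others bid (5, 5, 5): truth gives 0; bid 11 gives 5 > 0. Violating.
Others bid (5, 5, 11): truth gives 0; bid 11 gives 5 > 0. Violating.
Others bid (5, 11, 5): truth gives 0; bid 11 gives 5 > 0. Violating.
Others bid (5, 11, 11): truth gives 0; bid 11 gives 5 > 0. Violating.
Others bid (5, 5, 16): truth gives 0; no alternative beats it.
Others bid (5, 5, 20): truth gives 0; no alternative beats it.
(Checking all 64 profiles: 4 have a profitable deviation, 60 do not.)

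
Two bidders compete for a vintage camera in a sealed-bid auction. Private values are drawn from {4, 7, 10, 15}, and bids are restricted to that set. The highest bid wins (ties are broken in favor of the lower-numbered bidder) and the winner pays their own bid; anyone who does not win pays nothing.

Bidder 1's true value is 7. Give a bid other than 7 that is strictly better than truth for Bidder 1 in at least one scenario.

4

Suppose Bidder 2 bids 4.
Bid 7: wins, pays 7, utility 7 - 7 = 0.
Bid 4: wins, pays 4, utility 7 - 4 = 3.
So bidding 4 beats truth here (3 > 0).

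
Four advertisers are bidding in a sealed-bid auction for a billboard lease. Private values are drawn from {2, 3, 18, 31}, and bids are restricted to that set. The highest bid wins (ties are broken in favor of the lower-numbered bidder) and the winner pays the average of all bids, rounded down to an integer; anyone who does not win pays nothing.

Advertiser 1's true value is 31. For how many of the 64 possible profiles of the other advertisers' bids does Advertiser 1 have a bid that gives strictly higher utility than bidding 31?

Others bid (2, 2, 2): truth gives 22; bid 2 gives 29 > 22. Violating.
Others bid (2, 2, 3): truth gives 22; bid 3 gives 29 > 22. Violating.
Others bid (2, 2, 18): truth gives 18; bid 18 gives 21 > 18. Violating.
Others bid (2, 3, 2): truth gives 22; bid 3 gives 29 > 22. Violating.
Others bid (2, 2, 31): truth gives 15; no alternative beats it.
Others bid (2, 3, 31): truth gives 15; no alternative beats it.
(Checking all 64 profiles: 27 have a profitable deviation, 37 do not.)

27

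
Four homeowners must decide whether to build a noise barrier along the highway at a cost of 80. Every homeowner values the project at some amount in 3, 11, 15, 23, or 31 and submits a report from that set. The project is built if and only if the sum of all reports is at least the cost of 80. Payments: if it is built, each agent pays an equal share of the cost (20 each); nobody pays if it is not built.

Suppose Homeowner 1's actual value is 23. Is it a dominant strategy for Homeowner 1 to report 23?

Consider the case where Homeowner 2 reports 3, Homeowner 3 reports 15 and Homeowner 4 reports 31.
Truthful report 23: project not built, utility 0.
Report 31 instead: project built, pays 20, utility 23 - 20 = 3.
Since 3 > 0, reporting 31 is strictly better here, so truthful reporting is not dominant.

No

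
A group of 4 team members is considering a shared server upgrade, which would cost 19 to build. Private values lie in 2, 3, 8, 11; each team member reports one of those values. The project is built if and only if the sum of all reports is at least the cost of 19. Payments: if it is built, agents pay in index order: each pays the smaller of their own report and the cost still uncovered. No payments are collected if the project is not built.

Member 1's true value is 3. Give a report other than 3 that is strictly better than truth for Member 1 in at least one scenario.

Suppose Member 2 reports 2, Member 3 reports 8 and Member 4 reports 8.
Report 3: project built, pays 3, utility 3 - 3 = 0.
Report 2: project built, pays 2, utility 3 - 2 = 1.
So reporting 2 beats truth here (1 > 0).

2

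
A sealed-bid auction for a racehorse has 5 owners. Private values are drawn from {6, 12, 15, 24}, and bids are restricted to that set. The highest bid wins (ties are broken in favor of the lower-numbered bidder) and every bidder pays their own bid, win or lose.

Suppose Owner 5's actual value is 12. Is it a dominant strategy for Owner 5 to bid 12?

Consider the case where Owner 1 bids 6, Owner 2 bids 6, Owner 3 bids 6 and Owner 4 bids 12.
Truthful bid 12: loses but pays 12, utility -12.
Bid 6 instead: loses but pays 6, utility -6.
Since -6 > -12, bidding 6 is strictly better here, so truthful bidding is not dominant.

No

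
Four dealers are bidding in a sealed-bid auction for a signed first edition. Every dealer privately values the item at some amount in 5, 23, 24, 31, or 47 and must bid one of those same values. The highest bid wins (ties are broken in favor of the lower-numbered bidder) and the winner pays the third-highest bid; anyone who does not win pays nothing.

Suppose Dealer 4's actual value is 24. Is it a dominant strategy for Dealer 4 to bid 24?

No

Consider the case where Dealer 1 bids 5, Dealer 2 bids 5 and Dealer 3 bids 24.
Truthful bid 24: loses, pays 0, utility 0.
Bid 31 instead: wins, pays 5, utility 24 - 5 = 19.
Since 19 > 0, bidding 31 is strictly better here, so truthful bidding is not dominant.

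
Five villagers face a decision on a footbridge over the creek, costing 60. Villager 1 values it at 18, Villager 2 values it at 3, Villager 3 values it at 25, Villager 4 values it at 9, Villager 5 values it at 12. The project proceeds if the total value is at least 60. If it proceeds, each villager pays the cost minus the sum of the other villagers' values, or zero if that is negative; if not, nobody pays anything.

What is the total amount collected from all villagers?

Total value 67 ≥ cost 60, so it is built.
Villager 1: others sum to 49; max(0, 60 - 49) = 11.
Villager 2: others sum to 64; max(0, 60 - 64) = 0.
Villager 3: others sum to 42; max(0, 60 - 42) = 18.
Villager 4: others sum to 58; max(0, 60 - 58) = 2.
Villager 5: others sum to 55; max(0, 60 - 55) = 5.
Total collected = 11 + 0 + 18 + 2 + 5 = 36.

36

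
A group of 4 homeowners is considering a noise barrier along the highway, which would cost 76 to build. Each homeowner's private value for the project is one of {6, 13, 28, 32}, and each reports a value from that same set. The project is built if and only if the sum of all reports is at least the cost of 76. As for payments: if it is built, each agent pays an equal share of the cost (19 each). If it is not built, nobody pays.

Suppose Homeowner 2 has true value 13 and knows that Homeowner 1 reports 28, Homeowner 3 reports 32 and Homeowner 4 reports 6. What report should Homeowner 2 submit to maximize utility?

6

Report 6: project not built, utility 0.
Report 13: project built, pays 19, utility 13 - 19 = -6.
Report 28: project built, pays 19, utility 13 - 19 = -6.
Report 32: project built, pays 19, utility 13 - 19 = -6.
The best choice is 6 with utility 0.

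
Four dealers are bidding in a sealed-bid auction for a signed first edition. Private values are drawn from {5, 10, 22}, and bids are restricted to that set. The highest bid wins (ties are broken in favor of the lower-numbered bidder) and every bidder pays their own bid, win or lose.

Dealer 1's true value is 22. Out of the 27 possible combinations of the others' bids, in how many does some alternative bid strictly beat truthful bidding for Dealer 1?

Others bid (5, 5, 5): truth gives 0; bid 5 gives 17 > 0. Violating.
Others bid (5, 5, 10): truth gives 0; bid 10 gives 12 > 0. Violating.
Others bid (5, 10, 5): truth gives 0; bid 10 gives 12 > 0. Violating.
Others bid (5, 10, 10): truth gives 0; bid 10 gives 12 > 0. Violating.
Others bid (5, 5, 22): truth gives 0; no alternative beats it.
Others bid (5, 10, 22): truth gives 0; no alternative beats it.
(Checking all 27 profiles: 8 have a profitable deviation, 19 do not.)

8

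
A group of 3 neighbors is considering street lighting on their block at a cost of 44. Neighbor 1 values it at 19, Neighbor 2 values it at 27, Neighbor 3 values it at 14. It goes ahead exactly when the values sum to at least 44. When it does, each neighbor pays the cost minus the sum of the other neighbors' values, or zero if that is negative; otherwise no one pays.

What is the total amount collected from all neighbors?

Total value 60 ≥ cost 44, so it is built.
Neighbor 1: others sum to 41; max(0, 44 - 41) = 3.
Neighbor 2: others sum to 33; max(0, 44 - 33) = 11.
Neighbor 3: others sum to 46; max(0, 44 - 46) = 0.
Total collected = 3 + 11 + 0 = 14.

14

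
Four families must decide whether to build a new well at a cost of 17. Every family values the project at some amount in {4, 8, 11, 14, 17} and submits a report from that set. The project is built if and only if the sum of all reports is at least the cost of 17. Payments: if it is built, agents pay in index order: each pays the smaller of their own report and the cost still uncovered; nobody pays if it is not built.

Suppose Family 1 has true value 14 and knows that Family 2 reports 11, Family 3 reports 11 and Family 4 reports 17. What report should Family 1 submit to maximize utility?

4

Report 4: project built, pays 4, utility 14 - 4 = 10.
Report 8: project built, pays 8, utility 14 - 8 = 6.
Report 11: project built, pays 11, utility 14 - 11 = 3.
Report 14: project built, pays 14, utility 14 - 14 = 0.
Report 17: project built, pays 17, utility 14 - 17 = -3.
The best choice is 4 with utility 10.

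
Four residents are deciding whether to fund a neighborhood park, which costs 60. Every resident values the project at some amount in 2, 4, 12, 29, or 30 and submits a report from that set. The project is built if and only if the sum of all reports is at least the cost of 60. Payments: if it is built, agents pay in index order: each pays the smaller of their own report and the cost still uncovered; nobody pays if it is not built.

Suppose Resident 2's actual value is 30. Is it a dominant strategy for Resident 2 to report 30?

Consider the case where Resident 1 reports 2, Resident 3 reports 2 and Resident 4 reports 29.
Truthful report 30: project built, pays 30, utility 30 - 30 = 0.
Report 29 instead: project built, pays 29, utility 30 - 29 = 1.
Since 1 > 0, reporting 29 is strictly better here, so truthful reporting is not dominant.

No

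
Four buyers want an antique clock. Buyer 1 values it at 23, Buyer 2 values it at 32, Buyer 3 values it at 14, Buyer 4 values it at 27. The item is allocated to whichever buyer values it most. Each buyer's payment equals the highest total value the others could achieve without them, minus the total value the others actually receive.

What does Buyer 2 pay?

27

Buyer 2 has the highest value and receives the item.
Without Buyer 2, the item would go to the next-highest value, 27, so the others could achieve 27.
With Buyer 2 present and winning, the others receive nothing, so their total is 0.
Payment = 27 - 0 = 27.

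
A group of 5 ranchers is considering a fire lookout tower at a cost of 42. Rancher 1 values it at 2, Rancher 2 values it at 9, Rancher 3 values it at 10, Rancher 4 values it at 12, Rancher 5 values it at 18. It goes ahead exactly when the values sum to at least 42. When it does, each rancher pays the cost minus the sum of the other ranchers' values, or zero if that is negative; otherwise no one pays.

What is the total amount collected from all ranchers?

Total value 51 ≥ cost 42, so it is built.
Rancher 1: others sum to 49; max(0, 42 - 49) = 0.
Rancher 2: others sum to 42; max(0, 42 - 42) = 0.
Rancher 3: others sum to 41; max(0, 42 - 41) = 1.
Rancher 4: others sum to 39; max(0, 42 - 39) = 3.
Rancher 5: others sum to 33; max(0, 42 - 33) = 9.
Total collected = 0 + 0 + 1 + 3 + 9 = 13.

13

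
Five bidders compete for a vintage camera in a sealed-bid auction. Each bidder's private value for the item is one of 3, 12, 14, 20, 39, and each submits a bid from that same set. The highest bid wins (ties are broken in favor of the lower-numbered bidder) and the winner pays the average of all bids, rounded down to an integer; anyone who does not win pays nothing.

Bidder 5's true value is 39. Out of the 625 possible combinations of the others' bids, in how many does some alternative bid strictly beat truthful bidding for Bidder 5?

Others bid (3, 3, 3, 3): truth gives 29; bid 12 gives 35 > 29. Violating.
Others bid (3, 3, 3, 12): truth gives 27; bid 14 gives 32 > 27. Violating.
Others bid (3, 3, 3, 14): truth gives 27; bid 20 gives 31 > 27. Violating.
Others bid (3, 3, 12, 3): truth gives 27; bid 14 gives 32 > 27. Violating.
Others bid (3, 3, 3, 20): truth gives 26; no alternative beats it.
Others bid (3, 3, 3, 39): truth gives 0; no alternative beats it.
(Checking all 625 profiles: 81 have a profitable deviation, 544 do not.)

81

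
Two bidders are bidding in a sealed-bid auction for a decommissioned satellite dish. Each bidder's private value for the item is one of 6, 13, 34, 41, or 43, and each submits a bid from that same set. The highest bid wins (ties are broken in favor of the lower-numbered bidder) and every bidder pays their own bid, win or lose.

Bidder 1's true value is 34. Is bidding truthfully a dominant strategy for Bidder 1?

No

Consider the case where Bidder 2 bids 6.
Truthful bid 34: wins, pays 34, utility 34 - 34 = 0.
Bid 6 instead: wins, pays 6, utility 34 - 6 = 28.
Since 28 > 0, bidding 6 is strictly better here, so truthful bidding is not dominant.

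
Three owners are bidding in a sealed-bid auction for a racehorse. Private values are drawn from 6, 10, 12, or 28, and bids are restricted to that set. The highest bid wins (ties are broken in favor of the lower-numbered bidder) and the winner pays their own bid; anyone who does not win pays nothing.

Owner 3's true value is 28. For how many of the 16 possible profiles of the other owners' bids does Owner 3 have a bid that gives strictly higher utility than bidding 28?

4

Others bid (6, 6): truth gives 0; bid 10 gives 18 > 0. Violating.
Others bid (6, 10): truth gives 0; bid 12 gives 16 > 0. Violating.
Others bid (10, 6): truth gives 0; bid 12 gives 16 > 0. Violating.
Others bid (10, 10): truth gives 0; bid 12 gives 16 > 0. Violating.
Others bid (6, 12): truth gives 0; no alternative beats it.
Others bid (6, 28): truth gives 0; no alternative beats it.
(Checking all 16 profiles: 4 have a profitable deviation, 12 do not.)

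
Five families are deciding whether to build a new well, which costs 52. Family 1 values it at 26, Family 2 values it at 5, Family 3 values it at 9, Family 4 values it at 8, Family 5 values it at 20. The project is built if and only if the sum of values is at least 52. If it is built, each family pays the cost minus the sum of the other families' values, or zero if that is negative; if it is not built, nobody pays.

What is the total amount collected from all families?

Total value 68 ≥ cost 52, so it is built.
Family 1: others sum to 42; max(0, 52 - 42) = 10.
Family 2: others sum to 63; max(0, 52 - 63) = 0.
Family 3: others sum to 59; max(0, 52 - 59) = 0.
Family 4: others sum to 60; max(0, 52 - 60) = 0.
Family 5: others sum to 48; max(0, 52 - 48) = 4.
Total collected = 10 + 0 + 0 + 0 + 4 = 14.

14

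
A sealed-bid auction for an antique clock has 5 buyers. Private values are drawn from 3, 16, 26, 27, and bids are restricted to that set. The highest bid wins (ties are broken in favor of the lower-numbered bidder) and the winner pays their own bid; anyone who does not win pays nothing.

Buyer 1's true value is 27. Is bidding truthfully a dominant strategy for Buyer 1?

Consider the case where Buyer 2 bids 3, Buyer 3 bids 3, Buyer 4 bids 3 and Buyer 5 bids 3.
Truthful bid 27: wins, pays 27, utility 27 - 27 = 0.
Bid 3 instead: wins, pays 3, utility 27 - 3 = 24.
Since 24 > 0, bidding 3 is strictly better here, so truthful bidding is not dominant.

No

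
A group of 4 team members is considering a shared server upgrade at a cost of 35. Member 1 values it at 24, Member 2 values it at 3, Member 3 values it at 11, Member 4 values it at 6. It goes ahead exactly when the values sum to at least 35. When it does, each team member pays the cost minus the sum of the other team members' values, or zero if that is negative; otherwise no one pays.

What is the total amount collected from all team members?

17

Total value 44 ≥ cost 35, so it is built.
Member 1: others sum to 20; max(0, 35 - 20) = 15.
Member 2: others sum to 41; max(0, 35 - 41) = 0.
Member 3: others sum to 33; max(0, 35 - 33) = 2.
Member 4: others sum to 38; max(0, 35 - 38) = 0.
Total collected = 15 + 0 + 2 + 0 = 17.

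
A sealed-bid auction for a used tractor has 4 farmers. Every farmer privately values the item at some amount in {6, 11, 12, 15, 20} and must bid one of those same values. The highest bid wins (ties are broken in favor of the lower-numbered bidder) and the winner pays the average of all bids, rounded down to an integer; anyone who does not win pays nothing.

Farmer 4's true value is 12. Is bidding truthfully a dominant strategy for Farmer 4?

Consider the case where Farmer 1 bids 6, Farmer 2 bids 6 and Farmer 3 bids 12.
Truthful bid 12: loses, pays 0, utility 0.
Bid 15 instead: wins, pays 9, utility 12 - 9 = 3.
Since 3 > 0, bidding 15 is strictly better here, so truthful bidding is not dominant.

No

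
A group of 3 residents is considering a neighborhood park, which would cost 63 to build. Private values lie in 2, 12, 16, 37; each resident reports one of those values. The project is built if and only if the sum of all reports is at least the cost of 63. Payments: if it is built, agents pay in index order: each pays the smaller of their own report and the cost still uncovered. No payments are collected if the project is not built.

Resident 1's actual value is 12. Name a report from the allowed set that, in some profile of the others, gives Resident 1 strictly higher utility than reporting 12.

Suppose Resident 2 reports 37 and Resident 3 reports 37.
Report 12: project built, pays 12, utility 12 - 12 = 0.
Report 2: project built, pays 2, utility 12 - 2 = 10.
So reporting 2 beats truth here (10 > 0).

2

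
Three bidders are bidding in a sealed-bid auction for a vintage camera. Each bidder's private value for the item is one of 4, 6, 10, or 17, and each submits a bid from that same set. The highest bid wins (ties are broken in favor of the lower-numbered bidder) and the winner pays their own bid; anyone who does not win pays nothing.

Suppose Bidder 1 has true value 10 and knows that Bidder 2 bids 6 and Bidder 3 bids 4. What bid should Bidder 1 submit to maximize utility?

6

Bid 4: loses, pays 0, utility 0.
Bid 6: wins, pays 6, utility 10 - 6 = 4.
Bid 10: wins, pays 10, utility 10 - 10 = 0.
Bid 17: wins, pays 17, utility 10 - 17 = -7.
The best choice is 6 with utility 4.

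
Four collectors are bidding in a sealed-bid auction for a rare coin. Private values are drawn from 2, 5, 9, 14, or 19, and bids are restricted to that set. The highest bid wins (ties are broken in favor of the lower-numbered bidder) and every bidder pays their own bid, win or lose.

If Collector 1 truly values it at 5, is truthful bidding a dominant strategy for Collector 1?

Consider the case where Collector 2 bids 2, Collector 3 bids 2 and Collector 4 bids 2.
Truthful bid 5: wins, pays 5, utility 5 - 5 = 0.
Bid 2 instead: wins, pays 2, utility 5 - 2 = 3.
Since 3 > 0, bidding 2 is strictly better here, so truthful bidding is not dominant.

No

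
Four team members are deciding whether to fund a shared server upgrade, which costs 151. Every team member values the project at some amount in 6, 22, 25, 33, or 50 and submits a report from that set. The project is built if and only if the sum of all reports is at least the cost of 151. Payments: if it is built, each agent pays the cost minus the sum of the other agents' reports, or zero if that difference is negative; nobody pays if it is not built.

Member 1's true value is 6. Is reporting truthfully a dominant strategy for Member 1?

Check each profile of the others' reports and compare truth against every alternative report.
Others report (33, 50, 50): truth gives 0, best alternative gives -12.
Others report (50, 33, 50): truth gives 0, best alternative gives -12.
Others report (50, 50, 33): truth gives 0, best alternative gives -12.
Others report (50, 50, 50): truth gives 5, best alternative gives 5.
Others report (6, 6, 6): truth gives 0, best alternative gives 0.
Others report (6, 6, 22): truth gives 0, best alternative gives 0.
(Remaining 119 profiles checked similarly; truth is weakly best in each.)
In every case the truthful report is at least as good as any alternative, so it is a dominant strategy.

Yes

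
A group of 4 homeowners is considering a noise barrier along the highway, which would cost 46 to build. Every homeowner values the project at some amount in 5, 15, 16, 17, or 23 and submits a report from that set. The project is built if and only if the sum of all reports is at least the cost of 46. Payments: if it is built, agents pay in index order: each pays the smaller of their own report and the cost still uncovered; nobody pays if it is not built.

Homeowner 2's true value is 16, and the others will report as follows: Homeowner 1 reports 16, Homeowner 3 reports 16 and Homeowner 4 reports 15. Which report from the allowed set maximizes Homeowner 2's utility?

5

Report 5: project built, pays 5, utility 16 - 5 = 11.
Report 15: project built, pays 15, utility 16 - 15 = 1.
Report 16: project built, pays 16, utility 16 - 16 = 0.
Report 17: project built, pays 17, utility 16 - 17 = -1.
Report 23: project built, pays 23, utility 16 - 23 = -7.
The best choice is 5 with utility 11.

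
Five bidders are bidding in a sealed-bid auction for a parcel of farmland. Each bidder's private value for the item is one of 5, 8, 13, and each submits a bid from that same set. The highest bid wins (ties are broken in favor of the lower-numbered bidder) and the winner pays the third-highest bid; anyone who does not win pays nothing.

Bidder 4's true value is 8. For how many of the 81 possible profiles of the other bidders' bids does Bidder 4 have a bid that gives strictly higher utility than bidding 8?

4

Others bid (5, 5, 5, 13): truth gives 0; bid 13 gives 3 > 0. Violating.
Others bid (5, 5, 8, 5): truth gives 0; bid 13 gives 3 > 0. Violating.
Others bid (5, 8, 5, 5): truth gives 0; bid 13 gives 3 > 0. Violating.
Others bid (8, 5, 5, 5): truth gives 0; bid 13 gives 3 > 0. Violating.
Others bid (5, 5, 5, 5): truth gives 3; no alternative beats it.
Others bid (5, 5, 5, 8): truth gives 3; no alternative beats it.
(Checking all 81 profiles: 4 have a profitable deviation, 77 do not.)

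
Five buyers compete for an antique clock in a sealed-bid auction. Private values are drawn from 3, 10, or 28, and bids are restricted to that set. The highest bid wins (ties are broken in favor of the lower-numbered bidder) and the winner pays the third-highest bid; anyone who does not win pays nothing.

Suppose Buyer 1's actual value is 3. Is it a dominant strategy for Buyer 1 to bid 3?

Check each profile of the others' bids and compare truth against every alternative bid.
Others bid (3, 3, 10, 10): truth gives 0, best alternative gives -7.
Others bid (3, 10, 3, 10): truth gives 0, best alternative gives -7.
Others bid (3, 10, 10, 3): truth gives 0, best alternative gives -7.
Others bid (3, 10, 10, 10): truth gives 0, best alternative gives -7.
Others bid (10, 3, 3, 10): truth gives 0, best alternative gives -7.
Others bid (10, 3, 10, 3): truth gives 0, best alternative gives -7.
(Remaining 75 profiles checked similarly; truth is weakly best in each.)
In every case the truthful bid is at least as good as any alternative, so it is a dominant strategy.

Yes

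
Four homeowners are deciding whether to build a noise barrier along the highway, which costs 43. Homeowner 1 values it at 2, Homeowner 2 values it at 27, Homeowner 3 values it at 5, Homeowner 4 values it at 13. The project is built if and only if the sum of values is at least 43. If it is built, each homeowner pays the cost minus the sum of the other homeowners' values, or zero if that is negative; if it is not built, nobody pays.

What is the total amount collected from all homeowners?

Total value 47 ≥ cost 43, so it is built.
Homeowner 1: others sum to 45; max(0, 43 - 45) = 0.
Homeowner 2: others sum to 20; max(0, 43 - 20) = 23.
Homeowner 3: others sum to 42; max(0, 43 - 42) = 1.
Homeowner 4: others sum to 34; max(0, 43 - 34) = 9.
Total collected = 0 + 23 + 1 + 9 = 33.

33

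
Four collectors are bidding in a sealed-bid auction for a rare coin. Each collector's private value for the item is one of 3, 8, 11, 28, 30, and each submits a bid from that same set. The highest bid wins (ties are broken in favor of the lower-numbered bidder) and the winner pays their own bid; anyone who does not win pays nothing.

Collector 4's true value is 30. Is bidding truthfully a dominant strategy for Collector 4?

Consider the case where Collector 1 bids 3, Collector 2 bids 3 and Collector 3 bids 3.
Truthful bid 30: wins, pays 30, utility 30 - 30 = 0.
Bid 8 instead: wins, pays 8, utility 30 - 8 = 22.
Since 22 > 0, bidding 8 is strictly better here, so truthful bidding is not dominant.

No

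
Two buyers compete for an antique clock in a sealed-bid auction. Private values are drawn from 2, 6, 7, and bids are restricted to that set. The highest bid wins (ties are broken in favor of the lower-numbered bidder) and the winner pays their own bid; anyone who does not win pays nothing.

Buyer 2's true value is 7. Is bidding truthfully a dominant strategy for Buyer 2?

Consider the case where Buyer 1 bids 2.
Truthful bid 7: wins, pays 7, utility 7 - 7 = 0.
Bid 6 instead: wins, pays 6, utility 7 - 6 = 1.
Since 1 > 0, bidding 6 is strictly better here, so truthful bidding is not dominant.

No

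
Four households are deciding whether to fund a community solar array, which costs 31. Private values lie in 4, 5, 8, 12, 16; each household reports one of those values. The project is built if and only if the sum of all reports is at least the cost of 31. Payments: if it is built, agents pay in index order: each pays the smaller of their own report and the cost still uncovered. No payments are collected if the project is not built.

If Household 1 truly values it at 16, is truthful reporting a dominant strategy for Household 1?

Consider the case where Household 2 reports 4, Household 3 reports 4 and Household 4 reports 12.
Truthful report 16: project built, pays 16, utility 16 - 16 = 0.
Report 12 instead: project built, pays 12, utility 16 - 12 = 4.
Since 4 > 0, reporting 12 is strictly better here, so truthful reporting is not dominant.

No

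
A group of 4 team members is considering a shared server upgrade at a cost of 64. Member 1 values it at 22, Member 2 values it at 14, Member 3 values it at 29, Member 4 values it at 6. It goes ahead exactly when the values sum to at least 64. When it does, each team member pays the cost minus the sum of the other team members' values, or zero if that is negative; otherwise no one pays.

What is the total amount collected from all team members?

Total value 71 ≥ cost 64, so it is built.
Member 1: others sum to 49; max(0, 64 - 49) = 15.
Member 2: others sum to 57; max(0, 64 - 57) = 7.
Member 3: others sum to 42; max(0, 64 - 42) = 22.
Member 4: others sum to 65; max(0, 64 - 65) = 0.
Total collected = 15 + 7 + 22 + 0 = 44.

44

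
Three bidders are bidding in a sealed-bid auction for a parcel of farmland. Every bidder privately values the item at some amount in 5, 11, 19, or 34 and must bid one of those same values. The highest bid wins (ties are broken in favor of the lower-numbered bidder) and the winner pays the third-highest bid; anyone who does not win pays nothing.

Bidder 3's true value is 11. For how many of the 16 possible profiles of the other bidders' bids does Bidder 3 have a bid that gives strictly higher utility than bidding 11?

Others bid (5, 11): truth gives 0; bid 19 gives 6 > 0. Violating.
Others bid (5, 19): truth gives 0; bid 34 gives 6 > 0. Violating.
Others bid (11, 5): truth gives 0; bid 19 gives 6 > 0. Violating.
Others bid (19, 5): truth gives 0; bid 34 gives 6 > 0. Violating.
Others bid (5, 5): truth gives 6; no alternative beats it.
Others bid (5, 34): truth gives 0; no alternative beats it.
(Checking all 16 profiles: 4 have a profitable deviation, 12 do not.)

4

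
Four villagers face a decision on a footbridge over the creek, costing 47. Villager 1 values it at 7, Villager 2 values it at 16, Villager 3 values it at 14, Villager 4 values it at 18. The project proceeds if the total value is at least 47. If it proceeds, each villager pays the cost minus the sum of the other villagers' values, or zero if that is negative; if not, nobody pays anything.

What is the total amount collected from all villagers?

24

Total value 55 ≥ cost 47, so it is built.
Villager 1: others sum to 48; max(0, 47 - 48) = 0.
Villager 2: others sum to 39; max(0, 47 - 39) = 8.
Villager 3: others sum to 41; max(0, 47 - 41) = 6.
Villager 4: others sum to 37; max(0, 47 - 37) = 10.
Total collected = 0 + 8 + 6 + 10 = 24.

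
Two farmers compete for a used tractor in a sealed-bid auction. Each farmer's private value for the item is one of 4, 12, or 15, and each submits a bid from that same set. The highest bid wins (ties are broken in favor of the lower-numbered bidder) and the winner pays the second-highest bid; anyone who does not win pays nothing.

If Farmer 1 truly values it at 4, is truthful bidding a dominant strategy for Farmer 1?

Check each profile of the others' bids and compare truth against every alternative bid.
Others bid (12): truth gives 0, best alternative gives -8.
Others bid (4): truth gives 0, best alternative gives 0.
Others bid (15): truth gives 0, best alternative gives 0.
In every case the truthful bid is at least as good as any alternative, so it is a dominant strategy.

Yes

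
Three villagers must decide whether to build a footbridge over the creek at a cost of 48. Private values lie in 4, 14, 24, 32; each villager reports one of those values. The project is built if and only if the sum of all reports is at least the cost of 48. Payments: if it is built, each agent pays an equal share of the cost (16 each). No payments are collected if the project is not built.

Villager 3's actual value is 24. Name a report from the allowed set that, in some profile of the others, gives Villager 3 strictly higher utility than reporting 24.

32

Suppose Villager 1 reports 4 and Villager 2 reports 14.
Report 24: project not built, utility 0.
Report 32: project built, pays 16, utility 24 - 16 = 8.
So reporting 32 beats truth here (8 > 0).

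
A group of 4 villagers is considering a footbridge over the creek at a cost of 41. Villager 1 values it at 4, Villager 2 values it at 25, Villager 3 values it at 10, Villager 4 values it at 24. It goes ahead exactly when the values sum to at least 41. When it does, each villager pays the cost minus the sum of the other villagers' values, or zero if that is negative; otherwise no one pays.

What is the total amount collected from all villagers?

5

Total value 63 ≥ cost 41, so it is built.
Villager 1: others sum to 59; max(0, 41 - 59) = 0.
Villager 2: others sum to 38; max(0, 41 - 38) = 3.
Villager 3: others sum to 53; max(0, 41 - 53) = 0.
Villager 4: others sum to 39; max(0, 41 - 39) = 2.
Total collected = 0 + 3 + 0 + 2 = 5.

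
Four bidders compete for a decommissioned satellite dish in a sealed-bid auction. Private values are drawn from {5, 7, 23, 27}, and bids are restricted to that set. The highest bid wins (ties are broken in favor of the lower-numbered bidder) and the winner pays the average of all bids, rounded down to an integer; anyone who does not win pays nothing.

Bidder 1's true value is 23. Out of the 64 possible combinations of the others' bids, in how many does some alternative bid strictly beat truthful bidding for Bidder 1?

38

Others bid (5, 5, 5): truth gives 14; bid 5 gives 18 > 14. Violating.
Others bid (5, 5, 7): truth gives 13; bid 7 gives 17 > 13. Violating.
Others bid (5, 5, 27): truth gives 0; bid 27 gives 7 > 0. Violating.
Others bid (5, 7, 5): truth gives 13; bid 7 gives 17 > 13. Violating.
Others bid (5, 5, 23): truth gives 9; no alternative beats it.
Others bid (5, 7, 23): truth gives 9; no alternative beats it.
(Checking all 64 profiles: 38 have a profitable deviation, 26 do not.)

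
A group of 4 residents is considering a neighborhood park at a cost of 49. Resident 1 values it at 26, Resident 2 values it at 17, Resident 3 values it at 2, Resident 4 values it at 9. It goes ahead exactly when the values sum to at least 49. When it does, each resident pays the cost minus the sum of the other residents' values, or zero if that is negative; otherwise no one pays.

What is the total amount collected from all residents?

Total value 54 ≥ cost 49, so it is built.
Resident 1: others sum to 28; max(0, 49 - 28) = 21.
Resident 2: others sum to 37; max(0, 49 - 37) = 12.
Resident 3: others sum to 52; max(0, 49 - 52) = 0.
Resident 4: others sum to 45; max(0, 49 - 45) = 4.
Total collected = 21 + 12 + 0 + 4 = 37.

37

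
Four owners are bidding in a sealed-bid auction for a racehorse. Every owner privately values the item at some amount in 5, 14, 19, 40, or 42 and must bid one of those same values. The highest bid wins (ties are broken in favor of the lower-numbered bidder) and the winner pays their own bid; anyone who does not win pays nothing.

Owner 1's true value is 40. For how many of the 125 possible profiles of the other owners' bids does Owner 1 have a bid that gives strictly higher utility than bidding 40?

27

Others bid (5, 5, 5): truth gives 0; bid 5 gives 35 > 0. Violating.
Others bid (5, 5, 14): truth gives 0; bid 14 gives 26 > 0. Violating.
Others bid (5, 5, 19): truth gives 0; bid 19 gives 21 > 0. Violating.
Others bid (5, 14, 5): truth gives 0; bid 14 gives 26 > 0. Violating.
Others bid (5, 5, 40): truth gives 0; no alternative beats it.
Others bid (5, 5, 42): truth gives 0; no alternative beats it.
(Checking all 125 profiles: 27 have a profitable deviation, 98 do not.)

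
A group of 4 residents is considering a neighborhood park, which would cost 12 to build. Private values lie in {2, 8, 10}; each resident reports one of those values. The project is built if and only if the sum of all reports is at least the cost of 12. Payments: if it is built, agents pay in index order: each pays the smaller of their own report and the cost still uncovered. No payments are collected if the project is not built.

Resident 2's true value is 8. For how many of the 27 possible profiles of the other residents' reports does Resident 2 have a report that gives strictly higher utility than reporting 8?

17

Others report (2, 2, 8): truth gives 0; report 2 gives 6 > 0. Violating.
Others report (2, 2, 10): truth gives 0; report 2 gives 6 > 0. Violating.
Others report (2, 8, 2): truth gives 0; report 2 gives 6 > 0. Violating.
Others report (2, 8, 8): truth gives 0; report 2 gives 6 > 0. Violating.
Others report (2, 2, 2): truth gives 0; no alternative beats it.
Others report (10, 2, 2): truth gives 6; no alternative beats it.
(Checking all 27 profiles: 17 have a profitable deviation, 10 do not.)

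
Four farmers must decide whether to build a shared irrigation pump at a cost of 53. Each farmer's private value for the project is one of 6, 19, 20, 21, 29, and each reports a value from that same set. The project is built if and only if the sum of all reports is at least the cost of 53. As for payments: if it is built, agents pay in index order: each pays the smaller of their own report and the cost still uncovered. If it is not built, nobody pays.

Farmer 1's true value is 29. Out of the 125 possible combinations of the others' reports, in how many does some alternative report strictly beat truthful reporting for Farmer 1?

121

Others report (6, 6, 20): truth gives 0; report 21 gives 8 > 0. Violating.
Others report (6, 6, 21): truth gives 0; report 20 gives 9 > 0. Violating.
Others report (6, 6, 29): truth gives 0; report 19 gives 10 > 0. Violating.
Others report (6, 19, 19): truth gives 0; report 19 gives 10 > 0. Violating.
Others report (6, 6, 6): truth gives 0; no alternative beats it.
Others report (6, 6, 19): truth gives 0; no alternative beats it.
(Checking all 125 profiles: 121 have a profitable deviation, 4 do not.)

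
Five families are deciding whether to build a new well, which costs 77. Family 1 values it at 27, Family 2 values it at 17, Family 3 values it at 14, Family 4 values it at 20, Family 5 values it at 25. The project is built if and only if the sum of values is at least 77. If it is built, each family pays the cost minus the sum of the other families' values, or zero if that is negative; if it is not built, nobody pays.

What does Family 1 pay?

Total value 103 ≥ cost 77, so the project is built.
The other families' values sum to 76.
Cost minus that sum is 77 - 76 = 1.

1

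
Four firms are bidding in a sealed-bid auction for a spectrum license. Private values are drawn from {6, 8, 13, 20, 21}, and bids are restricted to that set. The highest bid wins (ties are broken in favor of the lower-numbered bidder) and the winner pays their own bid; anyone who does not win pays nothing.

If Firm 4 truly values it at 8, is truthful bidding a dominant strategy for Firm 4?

Yes

Check each profile of the others' bids and compare truth against every alternative bid.
Others bid (6, 6, 6): truth gives 0, best alternative gives 0.
Others bid (6, 6, 8): truth gives 0, best alternative gives 0.
Others bid (6, 6, 13): truth gives 0, best alternative gives 0.
Others bid (6, 6, 20): truth gives 0, best alternative gives 0.
Others bid (6, 6, 21): truth gives 0, best alternative gives 0.
Others bid (6, 8, 6): truth gives 0, best alternative gives 0.
(Remaining 119 profiles checked similarly; truth is weakly best in each.)
In every case the truthful bid is at least as good as any alternative, so it is a dominant strategy.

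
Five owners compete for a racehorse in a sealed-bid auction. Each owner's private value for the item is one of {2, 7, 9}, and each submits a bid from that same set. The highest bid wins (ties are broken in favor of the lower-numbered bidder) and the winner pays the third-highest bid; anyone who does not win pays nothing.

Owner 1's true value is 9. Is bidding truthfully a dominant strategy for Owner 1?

Check each profile of the others' bids and compare truth against every alternative bid.
Others bid (2, 2, 2, 9): truth gives 7, best alternative gives 0.
Others bid (2, 2, 9, 2): truth gives 7, best alternative gives 0.
Others bid (2, 9, 2, 2): truth gives 7, best alternative gives 0.
Others bid (9, 2, 2, 2): truth gives 7, best alternative gives 0.
Others bid (2, 2, 7, 9): truth gives 2, best alternative gives 0.
Others bid (2, 2, 9, 7): truth gives 2, best alternative gives 0.
(Remaining 75 profiles checked similarly; truth is weakly best in each.)
In every case the truthful bid is at least as good as any alternative, so it is a dominant strategy.

Yes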